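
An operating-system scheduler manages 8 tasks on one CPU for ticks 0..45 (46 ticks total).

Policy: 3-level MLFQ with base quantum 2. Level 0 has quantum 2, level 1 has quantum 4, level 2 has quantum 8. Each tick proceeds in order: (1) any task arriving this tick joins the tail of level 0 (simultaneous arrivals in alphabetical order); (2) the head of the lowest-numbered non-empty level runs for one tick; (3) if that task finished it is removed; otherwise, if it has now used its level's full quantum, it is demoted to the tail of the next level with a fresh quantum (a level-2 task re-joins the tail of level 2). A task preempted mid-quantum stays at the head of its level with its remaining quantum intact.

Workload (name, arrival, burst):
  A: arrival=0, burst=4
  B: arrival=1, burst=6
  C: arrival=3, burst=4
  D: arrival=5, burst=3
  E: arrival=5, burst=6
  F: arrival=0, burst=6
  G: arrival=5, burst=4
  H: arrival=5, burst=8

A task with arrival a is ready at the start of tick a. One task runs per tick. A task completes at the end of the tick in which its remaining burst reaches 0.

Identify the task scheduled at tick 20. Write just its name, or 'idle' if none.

running at tick 20 = F

t=0: L0/L1/L2 = AF/-/- → run A
t=1: L0/L1/L2 = AFB/-/- → run A
t=2: L0/L1/L2 = FB/A/- → run F
t=3: L0/L1/L2 = FBC/A/- → run F
t=4: L0/L1/L2 = BC/AF/- → run B
t=5: L0/L1/L2 = BCDEGH/AF/- → run B
t=6: L0/L1/L2 = CDEGH/AFB/- → run C
t=7: L0/L1/L2 = CDEGH/AFB/- → run C
t=8: L0/L1/L2 = DEGH/AFBC/- → run D
t=9: L0/L1/L2 = DEGH/AFBC/- → run D
t=10: L0/L1/L2 = EGH/AFBCD/- → run E
t=11: L0/L1/L2 = EGH/AFBCD/- → run E
t=12: L0/L1/L2 = GH/AFBCDE/- → run G
t=13: L0/L1/L2 = GH/AFBCDE/- → run G
t=14: L0/L1/L2 = H/AFBCDEG/- → run H
t=15: L0/L1/L2 = H/AFBCDEG/- → run H
t=16: L0/L1/L2 = -/AFBCDEGH/- → run A
t=17: L0/L1/L2 = -/AFBCDEGH/- → run A
t=18: L0/L1/L2 = -/FBCDEGH/- → run F
t=19: L0/L1/L2 = -/FBCDEGH/- → run F
t=20: L0/L1/L2 = -/FBCDEGH/- → run F
t=21: L0/L1/L2 = -/FBCDEGH/- → run F
t=22: L0/L1/L2 = -/BCDEGH/- → run B
t=23: L0/L1/L2 = -/BCDEGH/- → run B
t=24: L0/L1/L2 = -/BCDEGH/- → run B
t=25: L0/L1/L2 = -/BCDEGH/- → run B
t=26: L0/L1/L2 = -/CDEGH/- → run C
t=27: L0/L1/L2 = -/CDEGH/- → run C
t=28: L0/L1/L2 = -/DEGH/- → run D
t=29: L0/L1/L2 = -/EGH/- → run E
t=30: L0/L1/L2 = -/EGH/- → run E
t=31: L0/L1/L2 = -/EGH/- → run E
t=32: L0/L1/L2 = -/EGH/- → run E
t=33: L0/L1/L2 = -/GH/- → run G
t=34: L0/L1/L2 = -/GH/- → run G
t=35: L0/L1/L2 = -/H/- → run H
t=36: L0/L1/L2 = -/H/- → run H
t=37: L0/L1/L2 = -/H/- → run H
t=38: L0/L1/L2 = -/H/- → run H
t=39: L0/L1/L2 = -/-/H → run H
t=40: L0/L1/L2 = -/-/H → run H
t=41: (idle)
t=42: (idle)
t=43: (idle)
t=44: (idle)
t=45: (idle)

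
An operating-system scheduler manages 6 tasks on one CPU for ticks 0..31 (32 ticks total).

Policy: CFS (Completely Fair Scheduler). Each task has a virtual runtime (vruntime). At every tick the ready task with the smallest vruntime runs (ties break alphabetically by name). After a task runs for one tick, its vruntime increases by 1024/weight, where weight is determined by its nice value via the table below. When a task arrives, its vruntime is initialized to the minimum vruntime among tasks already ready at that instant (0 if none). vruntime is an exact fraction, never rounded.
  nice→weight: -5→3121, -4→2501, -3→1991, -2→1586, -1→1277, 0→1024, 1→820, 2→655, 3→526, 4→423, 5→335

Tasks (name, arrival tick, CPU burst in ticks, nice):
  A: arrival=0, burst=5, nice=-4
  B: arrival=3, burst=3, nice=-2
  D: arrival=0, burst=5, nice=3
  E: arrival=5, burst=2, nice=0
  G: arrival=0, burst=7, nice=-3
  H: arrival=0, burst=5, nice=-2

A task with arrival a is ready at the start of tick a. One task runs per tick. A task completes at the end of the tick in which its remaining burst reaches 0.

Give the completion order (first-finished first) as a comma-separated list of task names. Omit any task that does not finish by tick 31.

t=0: vr[A=0 D=0 G=0 H=0] → run A
t=1: vr[A=1024/2501 D=0 G=0 H=0] → run D
t=2: vr[A=1024/2501 D=512/263 G=0 H=0] → run G
t=3: vr[A=1024/2501 B=0 D=512/263 G=1024/1991 H=0] → run B
t=4: vr[A=1024/2501 B=512/793 D=512/263 G=1024/1991 H=0] → run H
t=5: vr[A=1024/2501 B=512/793 D=512/263 E=1024/2501 G=1024/1991 H=512/793] → run A
t=6: vr[A=2048/2501 B=512/793 D=512/263 E=1024/2501 G=1024/1991 H=512/793] → run E
t=7: vr[A=2048/2501 B=512/793 D=512/263 E=3525/2501 G=1024/1991 H=512/793] → run G
t=8: vr[A=2048/2501 B=512/793 D=512/263 E=3525/2501 G=2048/1991 H=512/793] → run B
t=9: vr[A=2048/2501 B=1024/793 D=512/263 E=3525/2501 G=2048/1991 H=512/793] → run H
t=10: vr[A=2048/2501 B=1024/793 D=512/263 E=3525/2501 G=2048/1991 H=1024/793] → run A
t=11: vr[A=3072/2501 B=1024/793 D=512/263 E=3525/2501 G=2048/1991 H=1024/793] → run G
t=12: vr[A=3072/2501 B=1024/793 D=512/263 E=3525/2501 G=3072/1991 H=1024/793] → run A
t=13: vr[A=4096/2501 B=1024/793 D=512/263 E=3525/2501 G=3072/1991 H=1024/793] → run B
t=14: vr[A=4096/2501 D=512/263 E=3525/2501 G=3072/1991 H=1024/793] → run H
t=15: vr[A=4096/2501 D=512/263 E=3525/2501 G=3072/1991 H=1536/793] → run E
t=16: vr[A=4096/2501 D=512/263 G=3072/1991 H=1536/793] → run G
t=17: vr[A=4096/2501 D=512/263 G=4096/1991 H=1536/793] → run A
t=18: vr[D=512/263 G=4096/1991 H=1536/793] → run H
t=19: vr[D=512/263 G=4096/1991 H=2048/793] → run D
t=20: vr[D=1024/263 G=4096/1991 H=2048/793] → run G
t=21: vr[D=1024/263 G=5120/1991 H=2048/793] → run G
t=22: vr[D=1024/263 G=6144/1991 H=2048/793] → run H
t=23: vr[D=1024/263 G=6144/1991] → run G
t=24: vr[D=1024/263] → run D
t=25: vr[D=1536/263] → run D
t=26: vr[D=2048/263] → run D
t=27: (idle)
t=28: (idle)
t=29: (idle)
t=30: (idle)
t=31: (idle)

completion order = B, E, A, H, G, D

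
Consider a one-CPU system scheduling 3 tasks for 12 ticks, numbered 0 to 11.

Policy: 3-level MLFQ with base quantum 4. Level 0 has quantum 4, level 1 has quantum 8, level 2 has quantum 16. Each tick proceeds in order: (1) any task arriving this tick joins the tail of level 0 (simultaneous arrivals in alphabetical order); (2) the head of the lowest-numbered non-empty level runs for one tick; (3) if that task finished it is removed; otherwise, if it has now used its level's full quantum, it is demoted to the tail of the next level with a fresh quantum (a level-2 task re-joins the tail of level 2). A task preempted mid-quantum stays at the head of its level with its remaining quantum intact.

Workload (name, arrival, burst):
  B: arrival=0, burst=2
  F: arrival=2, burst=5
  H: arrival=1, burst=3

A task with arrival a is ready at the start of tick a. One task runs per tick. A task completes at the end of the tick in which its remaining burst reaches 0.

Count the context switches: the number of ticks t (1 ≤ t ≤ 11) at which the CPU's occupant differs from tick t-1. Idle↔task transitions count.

t=0: L0/L1/L2 = B/-/- → run B
t=1: L0/L1/L2 = BH/-/- → run B
t=2: L0/L1/L2 = HF/-/- → run H
t=3: L0/L1/L2 = HF/-/- → run H
t=4: L0/L1/L2 = HF/-/- → run H
t=5: L0/L1/L2 = F/-/- → run F
t=6: L0/L1/L2 = F/-/- → run F
t=7: L0/L1/L2 = F/-/- → run F
t=8: L0/L1/L2 = F/-/- → run F
t=9: L0/L1/L2 = -/F/- → run F
t=10: (idle)
t=11: (idle)

context switches = 3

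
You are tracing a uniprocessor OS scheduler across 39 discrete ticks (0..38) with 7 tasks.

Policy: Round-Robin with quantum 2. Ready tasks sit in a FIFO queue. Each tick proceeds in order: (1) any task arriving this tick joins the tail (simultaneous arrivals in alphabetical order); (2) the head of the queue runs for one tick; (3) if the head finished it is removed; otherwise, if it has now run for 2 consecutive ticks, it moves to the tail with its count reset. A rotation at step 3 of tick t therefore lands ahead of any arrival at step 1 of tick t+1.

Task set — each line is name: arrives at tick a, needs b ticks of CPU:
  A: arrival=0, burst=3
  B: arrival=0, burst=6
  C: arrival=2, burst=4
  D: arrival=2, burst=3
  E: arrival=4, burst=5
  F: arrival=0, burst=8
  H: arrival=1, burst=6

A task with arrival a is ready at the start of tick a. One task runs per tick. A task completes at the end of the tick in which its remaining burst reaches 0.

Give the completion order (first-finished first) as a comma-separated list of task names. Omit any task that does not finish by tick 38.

t=0: queue=[A,B,F] q_used=0 → run A
t=1: queue=[A,B,F,H] q_used=1 → run A
t=2: queue=[B,F,H,A,C,D] q_used=0 → run B
t=3: queue=[B,F,H,A,C,D] q_used=1 → run B
t=4: queue=[F,H,A,C,D,B,E] q_used=0 → run F
t=5: queue=[F,H,A,C,D,B,E] q_used=1 → run F
t=6: queue=[H,A,C,D,B,E,F] q_used=0 → run H
t=7: queue=[H,A,C,D,B,E,F] q_used=1 → run H
t=8: queue=[A,C,D,B,E,F,H] q_used=0 → run A
t=9: queue=[C,D,B,E,F,H] q_used=0 → run C
t=10: queue=[C,D,B,E,F,H] q_used=1 → run C
t=11: queue=[D,B,E,F,H,C] q_used=0 → run D
t=12: queue=[D,B,E,F,H,C] q_used=1 → run D
t=13: queue=[B,E,F,H,C,D] q_used=0 → run B
t=14: queue=[B,E,F,H,C,D] q_used=1 → run B
t=15: queue=[E,F,H,C,D,B] q_used=0 → run E
t=16: queue=[E,F,H,C,D,B] q_used=1 → run E
t=17: queue=[F,H,C,D,B,E] q_used=0 → run F
t=18: queue=[F,H,C,D,B,E] q_used=1 → run F
t=19: queue=[H,C,D,B,E,F] q_used=0 → run H
t=20: queue=[H,C,D,B,E,F] q_used=1 → run H
t=21: queue=[C,D,B,E,F,H] q_used=0 → run C
t=22: queue=[C,D,B,E,F,H] q_used=1 → run C
t=23: queue=[D,B,E,F,H] q_used=0 → run D
t=24: queue=[B,E,F,H] q_used=0 → run B
t=25: queue=[B,E,F,H] q_used=1 → run B
t=26: queue=[E,F,H] q_used=0 → run E
t=27: queue=[E,F,H] q_used=1 → run E
t=28: queue=[F,H,E] q_used=0 → run F
t=29: queue=[F,H,E] q_used=1 → run F
t=30: queue=[H,E,F] q_used=0 → run H
t=31: queue=[H,E,F] q_used=1 → run H
t=32: queue=[E,F] q_used=0 → run E
t=33: queue=[F] q_used=0 → run F
t=34: queue=[F] q_used=1 → run F
t=35: (idle)
t=36: (idle)
t=37: (idle)
t=38: (idle)

completion order = A, C, D, B, H, E, F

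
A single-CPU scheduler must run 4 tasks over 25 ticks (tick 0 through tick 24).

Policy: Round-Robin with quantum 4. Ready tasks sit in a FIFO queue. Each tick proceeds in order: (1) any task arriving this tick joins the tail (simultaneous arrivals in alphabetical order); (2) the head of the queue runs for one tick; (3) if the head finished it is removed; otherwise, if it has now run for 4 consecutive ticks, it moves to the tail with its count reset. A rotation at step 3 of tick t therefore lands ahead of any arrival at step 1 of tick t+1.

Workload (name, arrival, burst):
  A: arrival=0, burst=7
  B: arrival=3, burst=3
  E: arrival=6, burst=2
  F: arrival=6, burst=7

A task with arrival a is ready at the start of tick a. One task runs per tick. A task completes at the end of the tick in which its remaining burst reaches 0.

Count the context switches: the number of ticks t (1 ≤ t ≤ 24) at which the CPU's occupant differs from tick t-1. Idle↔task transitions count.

context switches = 5

t=0: queue=[A] q_used=0 → run A
t=1: queue=[A] q_used=1 → run A
t=2: queue=[A] q_used=2 → run A
t=3: queue=[A,B] q_used=3 → run A
t=4: queue=[B,A] q_used=0 → run B
t=5: queue=[B,A] q_used=1 → run B
t=6: queue=[B,A,E,F] q_used=2 → run B
t=7: queue=[A,E,F] q_used=0 → run A
t=8: queue=[A,E,F] q_used=1 → run A
t=9: queue=[A,E,F] q_used=2 → run A
t=10: queue=[E,F] q_used=0 → run E
t=11: queue=[E,F] q_used=1 → run E
t=12: queue=[F] q_used=0 → run F
t=13: queue=[F] q_used=1 → run F
t=14: queue=[F] q_used=2 → run F
t=15: queue=[F] q_used=3 → run F
t=16: queue=[F] q_used=0 → run F
t=17: queue=[F] q_used=1 → run F
t=18: queue=[F] q_used=2 → run F
t=19: (idle)
t=20: (idle)
t=21: (idle)
t=22: (idle)
t=23: (idle)
t=24: (idle)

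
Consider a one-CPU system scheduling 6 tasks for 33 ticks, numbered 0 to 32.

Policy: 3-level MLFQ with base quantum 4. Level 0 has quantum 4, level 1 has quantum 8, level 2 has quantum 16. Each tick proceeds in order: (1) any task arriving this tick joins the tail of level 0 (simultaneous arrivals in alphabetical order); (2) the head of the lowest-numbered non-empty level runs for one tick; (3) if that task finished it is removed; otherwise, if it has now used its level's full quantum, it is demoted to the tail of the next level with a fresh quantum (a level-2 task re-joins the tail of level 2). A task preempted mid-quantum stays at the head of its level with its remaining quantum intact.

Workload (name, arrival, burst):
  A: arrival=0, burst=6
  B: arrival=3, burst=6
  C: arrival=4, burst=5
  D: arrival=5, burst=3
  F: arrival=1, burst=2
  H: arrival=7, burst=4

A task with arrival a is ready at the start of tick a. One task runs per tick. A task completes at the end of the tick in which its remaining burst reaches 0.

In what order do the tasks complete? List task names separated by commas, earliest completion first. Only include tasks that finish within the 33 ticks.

completion order = F, D, H, A, B, C

t=0: L0/L1/L2 = A/-/- → run A
t=1: L0/L1/L2 = AF/-/- → run A
t=2: L0/L1/L2 = AF/-/- → run A
t=3: L0/L1/L2 = AFB/-/- → run A
t=4: L0/L1/L2 = FBC/A/- → run F
t=5: L0/L1/L2 = FBCD/A/- → run F
t=6: L0/L1/L2 = BCD/A/- → run B
t=7: L0/L1/L2 = BCDH/A/- → run B
t=8: L0/L1/L2 = BCDH/A/- → run B
t=9: L0/L1/L2 = BCDH/A/- → run B
t=10: L0/L1/L2 = CDH/AB/- → run C
t=11: L0/L1/L2 = CDH/AB/- → run C
t=12: L0/L1/L2 = CDH/AB/- → run C
t=13: L0/L1/L2 = CDH/AB/- → run C
t=14: L0/L1/L2 = DH/ABC/- → run D
t=15: L0/L1/L2 = DH/ABC/- → run D
t=16: L0/L1/L2 = DH/ABC/- → run D
t=17: L0/L1/L2 = H/ABC/- → run H
t=18: L0/L1/L2 = H/ABC/- → run H
t=19: L0/L1/L2 = H/ABC/- → run H
t=20: L0/L1/L2 = H/ABC/- → run H
t=21: L0/L1/L2 = -/ABC/- → run A
t=22: L0/L1/L2 = -/ABC/- → run A
t=23: L0/L1/L2 = -/BC/- → run B
t=24: L0/L1/L2 = -/BC/- → run B
t=25: L0/L1/L2 = -/C/- → run C
t=26: (idle)
t=27: (idle)
t=28: (idle)
t=29: (idle)
t=30: (idle)
t=31: (idle)
t=32: (idle)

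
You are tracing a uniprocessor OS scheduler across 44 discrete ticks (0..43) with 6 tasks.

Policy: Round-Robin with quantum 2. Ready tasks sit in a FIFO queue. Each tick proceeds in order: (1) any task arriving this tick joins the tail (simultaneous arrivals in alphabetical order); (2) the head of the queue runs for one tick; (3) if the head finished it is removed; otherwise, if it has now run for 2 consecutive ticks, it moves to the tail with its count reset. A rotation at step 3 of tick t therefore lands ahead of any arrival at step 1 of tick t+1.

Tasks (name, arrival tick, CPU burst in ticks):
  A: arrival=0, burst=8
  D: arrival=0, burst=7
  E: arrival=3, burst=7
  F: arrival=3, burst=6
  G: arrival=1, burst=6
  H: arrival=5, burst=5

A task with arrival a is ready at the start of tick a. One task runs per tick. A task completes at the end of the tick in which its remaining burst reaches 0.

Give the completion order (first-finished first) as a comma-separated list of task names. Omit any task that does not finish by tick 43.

completion order = G, A, F, D, H, E

t=0: queue=[A,D] q_used=0 → run A
t=1: queue=[A,D,G] q_used=1 → run A
t=2: queue=[D,G,A] q_used=0 → run D
t=3: queue=[D,G,A,E,F] q_used=1 → run D
t=4: queue=[G,A,E,F,D] q_used=0 → run G
t=5: queue=[G,A,E,F,D,H] q_used=1 → run G
t=6: queue=[A,E,F,D,H,G] q_used=0 → run A
t=7: queue=[A,E,F,D,H,G] q_used=1 → run A
t=8: queue=[E,F,D,H,G,A] q_used=0 → run E
t=9: queue=[E,F,D,H,G,A] q_used=1 → run E
t=10: queue=[F,D,H,G,A,E] q_used=0 → run F
t=11: queue=[F,D,H,G,A,E] q_used=1 → run F
t=12: queue=[D,H,G,A,E,F] q_used=0 → run D
t=13: queue=[D,H,G,A,E,F] q_used=1 → run D
t=14: queue=[H,G,A,E,F,D] q_used=0 → run H
t=15: queue=[H,G,A,E,F,D] q_used=1 → run H
t=16: queue=[G,A,E,F,D,H] q_used=0 → run G
t=17: queue=[G,A,E,F,D,H] q_used=1 → run G
t=18: queue=[A,E,F,D,H,G] q_used=0 → run A
t=19: queue=[A,E,F,D,H,G] q_used=1 → run A
t=20: queue=[E,F,D,H,G,A] q_used=0 → run E
t=21: queue=[E,F,D,H,G,A] q_used=1 → run E
t=22: queue=[F,D,H,G,A,E] q_used=0 → run F
t=23: queue=[F,D,H,G,A,E] q_used=1 → run F
t=24: queue=[D,H,G,A,E,F] q_used=0 → run D
t=25: queue=[D,H,G,A,E,F] q_used=1 → run D
t=26: queue=[H,G,A,E,F,D] q_used=0 → run H
t=27: queue=[H,G,A,E,F,D] q_used=1 → run H
t=28: queue=[G,A,E,F,D,H] q_used=0 → run G
t=29: queue=[G,A,E,F,D,H] q_used=1 → run G
t=30: queue=[A,E,F,D,H] q_used=0 → run A
t=31: queue=[A,E,F,D,H] q_used=1 → run A
t=32: queue=[E,F,D,H] q_used=0 → run E
t=33: queue=[E,F,D,H] q_used=1 → run E
t=34: queue=[F,D,H,E] q_used=0 → run F
t=35: queue=[F,D,H,E] q_used=1 → run F
t=36: queue=[D,H,E] q_used=0 → run D
t=37: queue=[H,E] q_used=0 → run H
t=38: queue=[E] q_used=0 → run E
t=39: (idle)
t=40: (idle)
t=41: (idle)
t=42: (idle)
t=43: (idle)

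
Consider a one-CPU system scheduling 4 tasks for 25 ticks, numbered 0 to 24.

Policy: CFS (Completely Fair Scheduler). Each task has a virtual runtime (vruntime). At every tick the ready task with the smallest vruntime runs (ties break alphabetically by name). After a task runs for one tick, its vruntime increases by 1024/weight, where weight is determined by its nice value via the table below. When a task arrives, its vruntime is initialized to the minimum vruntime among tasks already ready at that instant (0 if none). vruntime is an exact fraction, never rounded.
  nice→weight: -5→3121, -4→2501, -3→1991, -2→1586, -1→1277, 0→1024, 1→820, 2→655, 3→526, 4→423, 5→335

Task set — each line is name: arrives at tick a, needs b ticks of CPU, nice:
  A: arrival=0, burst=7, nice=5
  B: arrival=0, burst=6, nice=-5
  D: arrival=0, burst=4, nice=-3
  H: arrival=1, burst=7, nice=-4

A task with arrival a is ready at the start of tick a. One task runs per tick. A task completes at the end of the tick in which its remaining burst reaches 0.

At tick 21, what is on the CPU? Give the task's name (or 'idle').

running at tick 21 = A

t=0: vr[A=0 B=0 D=0] → run A
t=1: vr[A=1024/335 B=0 D=0 H=0] → run B
t=2: vr[A=1024/335 B=1024/3121 D=0 H=0] → run D
t=3: vr[A=1024/335 B=1024/3121 D=1024/1991 H=0] → run H
t=4: vr[A=1024/335 B=1024/3121 D=1024/1991 H=1024/2501] → run B
t=5: vr[A=1024/335 B=2048/3121 D=1024/1991 H=1024/2501] → run H
t=6: vr[A=1024/335 B=2048/3121 D=1024/1991 H=2048/2501] → run D
t=7: vr[A=1024/335 B=2048/3121 D=2048/1991 H=2048/2501] → run B
t=8: vr[A=1024/335 B=3072/3121 D=2048/1991 H=2048/2501] → run H
t=9: vr[A=1024/335 B=3072/3121 D=2048/1991 H=3072/2501] → run B
t=10: vr[A=1024/335 B=4096/3121 D=2048/1991 H=3072/2501] → run D
t=11: vr[A=1024/335 B=4096/3121 D=3072/1991 H=3072/2501] → run H
t=12: vr[A=1024/335 B=4096/3121 D=3072/1991 H=4096/2501] → run B
t=13: vr[A=1024/335 B=5120/3121 D=3072/1991 H=4096/2501] → run D
t=14: vr[A=1024/335 B=5120/3121 H=4096/2501] → run H
t=15: vr[A=1024/335 B=5120/3121 H=5120/2501] → run B
t=16: vr[A=1024/335 H=5120/2501] → run H
t=17: vr[A=1024/335 H=6144/2501] → run H
t=18: vr[A=1024/335] → run A
t=19: vr[A=2048/335] → run A
t=20: vr[A=3072/335] → run A
t=21: vr[A=4096/335] → run A
t=22: vr[A=1024/67] → run A
t=23: vr[A=6144/335] → run A
t=24: (idle)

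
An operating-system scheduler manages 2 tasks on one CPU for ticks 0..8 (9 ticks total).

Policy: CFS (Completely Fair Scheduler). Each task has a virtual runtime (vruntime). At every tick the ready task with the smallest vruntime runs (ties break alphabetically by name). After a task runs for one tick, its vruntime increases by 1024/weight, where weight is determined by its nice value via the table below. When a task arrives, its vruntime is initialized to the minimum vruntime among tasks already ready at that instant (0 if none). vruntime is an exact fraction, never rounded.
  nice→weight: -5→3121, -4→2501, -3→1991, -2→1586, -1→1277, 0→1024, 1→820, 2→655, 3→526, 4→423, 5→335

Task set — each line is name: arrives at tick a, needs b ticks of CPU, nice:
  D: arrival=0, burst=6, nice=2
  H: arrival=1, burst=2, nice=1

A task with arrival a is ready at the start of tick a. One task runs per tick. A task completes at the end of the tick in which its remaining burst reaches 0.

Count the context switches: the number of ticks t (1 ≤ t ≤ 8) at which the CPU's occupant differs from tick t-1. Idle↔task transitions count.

context switches = 3

t=0: vr[D=0] → run D
t=1: vr[D=1024/655 H=1024/655] → run D
t=2: vr[D=2048/655 H=1024/655] → run H
t=3: vr[D=2048/655 H=15104/5371] → run H
t=4: vr[D=2048/655] → run D
t=5: vr[D=3072/655] → run D
t=6: vr[D=4096/655] → run D
t=7: vr[D=1024/131] → run D
t=8: (idle)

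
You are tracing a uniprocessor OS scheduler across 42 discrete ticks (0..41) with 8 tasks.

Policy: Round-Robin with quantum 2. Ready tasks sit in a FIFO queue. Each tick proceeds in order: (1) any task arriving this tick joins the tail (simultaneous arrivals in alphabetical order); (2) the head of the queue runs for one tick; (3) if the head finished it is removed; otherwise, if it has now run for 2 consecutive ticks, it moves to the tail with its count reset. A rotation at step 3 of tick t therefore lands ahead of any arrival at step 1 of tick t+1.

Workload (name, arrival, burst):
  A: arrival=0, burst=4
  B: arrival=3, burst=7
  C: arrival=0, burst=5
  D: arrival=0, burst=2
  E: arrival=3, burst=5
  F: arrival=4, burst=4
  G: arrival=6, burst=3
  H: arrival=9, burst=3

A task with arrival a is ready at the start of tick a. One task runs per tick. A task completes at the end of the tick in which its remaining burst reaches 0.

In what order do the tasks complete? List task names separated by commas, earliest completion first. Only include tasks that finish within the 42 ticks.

t=0: queue=[A,C,D] q_used=0 → run A
t=1: queue=[A,C,D] q_used=1 → run A
t=2: queue=[C,D,A] q_used=0 → run C
t=3: queue=[C,D,A,B,E] q_used=1 → run C
t=4: queue=[D,A,B,E,C,F] q_used=0 → run D
t=5: queue=[D,A,B,E,C,F] q_used=1 → run D
t=6: queue=[A,B,E,C,F,G] q_used=0 → run A
t=7: queue=[A,B,E,C,F,G] q_used=1 → run A
t=8: queue=[B,E,C,F,G] q_used=0 → run B
t=9: queue=[B,E,C,F,G,H] q_used=1 → run B
t=10: queue=[E,C,F,G,H,B] q_used=0 → run E
t=11: queue=[E,C,F,G,H,B] q_used=1 → run E
t=12: queue=[C,F,G,H,B,E] q_used=0 → run C
t=13: queue=[C,F,G,H,B,E] q_used=1 → run C
t=14: queue=[F,G,H,B,E,C] q_used=0 → run F
t=15: queue=[F,G,H,B,E,C] q_used=1 → run F
t=16: queue=[G,H,B,E,C,F] q_used=0 → run G
t=17: queue=[G,H,B,E,C,F] q_used=1 → run G
t=18: queue=[H,B,E,C,F,G] q_used=0 → run H
t=19: queue=[H,B,E,C,F,G] q_used=1 → run H
t=20: queue=[B,E,C,F,G,H] q_used=0 → run B
t=21: queue=[B,E,C,F,G,H] q_used=1 → run B
t=22: queue=[E,C,F,G,H,B] q_used=0 → run E
t=23: queue=[E,C,F,G,H,B] q_used=1 → run E
t=24: queue=[C,F,G,H,B,E] q_used=0 → run C
t=25: queue=[F,G,H,B,E] q_used=0 → run F
t=26: queue=[F,G,H,B,E] q_used=1 → run F
t=27: queue=[G,H,B,E] q_used=0 → run G
t=28: queue=[H,B,E] q_used=0 → run H
t=29: queue=[B,E] q_used=0 → run B
t=30: queue=[B,E] q_used=1 → run B
t=31: queue=[E,B] q_used=0 → run E
t=32: queue=[B] q_used=0 → run B
t=33: (idle)
t=34: (idle)
t=35: (idle)
t=36: (idle)
t=37: (idle)
t=38: (idle)
t=39: (idle)
t=40: (idle)
t=41: (idle)

completion order = D, A, C, F, G, H, E, B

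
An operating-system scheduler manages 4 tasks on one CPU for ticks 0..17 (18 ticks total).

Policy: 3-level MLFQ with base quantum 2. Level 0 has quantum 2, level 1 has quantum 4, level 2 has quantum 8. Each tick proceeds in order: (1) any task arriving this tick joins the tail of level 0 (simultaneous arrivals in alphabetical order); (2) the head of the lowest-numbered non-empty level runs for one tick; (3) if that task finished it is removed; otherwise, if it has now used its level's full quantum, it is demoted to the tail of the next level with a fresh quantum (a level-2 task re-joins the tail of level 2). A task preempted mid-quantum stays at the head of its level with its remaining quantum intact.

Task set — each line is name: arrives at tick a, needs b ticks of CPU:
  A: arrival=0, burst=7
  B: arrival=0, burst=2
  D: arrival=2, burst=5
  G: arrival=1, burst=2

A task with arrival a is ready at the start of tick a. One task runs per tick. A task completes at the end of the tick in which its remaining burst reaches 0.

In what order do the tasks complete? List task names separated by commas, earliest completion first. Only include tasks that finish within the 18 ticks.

t=0: L0/L1/L2 = AB/-/- → run A
t=1: L0/L1/L2 = ABG/-/- → run A
t=2: L0/L1/L2 = BGD/A/- → run B
t=3: L0/L1/L2 = BGD/A/- → run B
t=4: L0/L1/L2 = GD/A/- → run G
t=5: L0/L1/L2 = GD/A/- → run G
t=6: L0/L1/L2 = D/A/- → run D
t=7: L0/L1/L2 = D/A/- → run D
t=8: L0/L1/L2 = -/AD/- → run A
t=9: L0/L1/L2 = -/AD/- → run A
t=10: L0/L1/L2 = -/AD/- → run A
t=11: L0/L1/L2 = -/AD/- → run A
t=12: L0/L1/L2 = -/D/A → run D
t=13: L0/L1/L2 = -/D/A → run D
t=14: L0/L1/L2 = -/D/A → run D
t=15: L0/L1/L2 = -/-/A → run A
t=16: (idle)
t=17: (idle)

completion order = B, G, D, A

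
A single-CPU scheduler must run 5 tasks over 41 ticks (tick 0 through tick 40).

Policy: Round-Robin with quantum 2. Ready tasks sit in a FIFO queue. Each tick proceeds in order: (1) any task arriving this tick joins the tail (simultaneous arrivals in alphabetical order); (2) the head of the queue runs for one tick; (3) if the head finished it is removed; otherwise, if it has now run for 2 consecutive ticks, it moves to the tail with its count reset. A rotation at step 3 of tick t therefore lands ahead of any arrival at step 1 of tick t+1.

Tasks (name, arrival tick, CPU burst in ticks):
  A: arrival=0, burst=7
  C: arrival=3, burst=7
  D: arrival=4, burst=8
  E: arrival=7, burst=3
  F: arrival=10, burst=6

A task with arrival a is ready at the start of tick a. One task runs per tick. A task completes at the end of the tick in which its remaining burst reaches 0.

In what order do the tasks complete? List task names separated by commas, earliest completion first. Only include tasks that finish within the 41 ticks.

completion order = A, E, C, D, F

t=0: queue=[A] q_used=0 → run A
t=1: queue=[A] q_used=1 → run A
t=2: queue=[A] q_used=0 → run A
t=3: queue=[A,C] q_used=1 → run A
t=4: queue=[C,A,D] q_used=0 → run C
t=5: queue=[C,A,D] q_used=1 → run C
t=6: queue=[A,D,C] q_used=0 → run A
t=7: queue=[A,D,C,E] q_used=1 → run A
t=8: queue=[D,C,E,A] q_used=0 → run D
t=9: queue=[D,C,E,A] q_used=1 → run D
t=10: queue=[C,E,A,D,F] q_used=0 → run C
t=11: queue=[C,E,A,D,F] q_used=1 → run C
t=12: queue=[E,A,D,F,C] q_used=0 → run E
t=13: queue=[E,A,D,F,C] q_used=1 → run E
t=14: queue=[A,D,F,C,E] q_used=0 → run A
t=15: queue=[D,F,C,E] q_used=0 → run D
t=16: queue=[D,F,C,E] q_used=1 → run D
t=17: queue=[F,C,E,D] q_used=0 → run F
t=18: queue=[F,C,E,D] q_used=1 → run F
t=19: queue=[C,E,D,F] q_used=0 → run C
t=20: queue=[C,E,D,F] q_used=1 → run C
t=21: queue=[E,D,F,C] q_used=0 → run E
t=22: queue=[D,F,C] q_used=0 → run D
t=23: queue=[D,F,C] q_used=1 → run D
t=24: queue=[F,C,D] q_used=0 → run F
t=25: queue=[F,C,D] q_used=1 → run F
t=26: queue=[C,D,F] q_used=0 → run C
t=27: queue=[D,F] q_used=0 → run D
t=28: queue=[D,F] q_used=1 → run D
t=29: queue=[F] q_used=0 → run F
t=30: queue=[F] q_used=1 → run F
t=31: (idle)
t=32: (idle)
t=33: (idle)
t=34: (idle)
t=35: (idle)
t=36: (idle)
t=37: (idle)
t=38: (idle)
t=39: (idle)
t=40: (idle)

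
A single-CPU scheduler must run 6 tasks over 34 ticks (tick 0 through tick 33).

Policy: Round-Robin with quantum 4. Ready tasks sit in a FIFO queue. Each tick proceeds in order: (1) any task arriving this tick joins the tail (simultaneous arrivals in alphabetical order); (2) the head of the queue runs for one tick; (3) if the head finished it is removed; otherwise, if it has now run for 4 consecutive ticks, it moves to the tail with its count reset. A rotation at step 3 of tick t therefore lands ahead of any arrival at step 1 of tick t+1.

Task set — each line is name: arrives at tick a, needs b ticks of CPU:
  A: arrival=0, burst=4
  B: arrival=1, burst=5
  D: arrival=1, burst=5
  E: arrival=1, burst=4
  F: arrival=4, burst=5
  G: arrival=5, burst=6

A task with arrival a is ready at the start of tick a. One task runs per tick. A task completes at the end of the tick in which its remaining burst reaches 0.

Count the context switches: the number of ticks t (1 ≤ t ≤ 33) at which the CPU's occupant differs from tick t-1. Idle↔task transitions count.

context switches = 10

t=0: queue=[A] q_used=0 → run A
t=1: queue=[A,B,D,E] q_used=1 → run A
t=2: queue=[A,B,D,E] q_used=2 → run A
t=3: queue=[A,B,D,E] q_used=3 → run A
t=4: queue=[B,D,E,F] q_used=0 → run B
t=5: queue=[B,D,E,F,G] q_used=1 → run B
t=6: queue=[B,D,E,F,G] q_used=2 → run B
t=7: queue=[B,D,E,F,G] q_used=3 → run B
t=8: queue=[D,E,F,G,B] q_used=0 → run D
t=9: queue=[D,E,F,G,B] q_used=1 → run D
t=10: queue=[D,E,F,G,B] q_used=2 → run D
t=11: queue=[D,E,F,G,B] q_used=3 → run D
t=12: queue=[E,F,G,B,D] q_used=0 → run E
t=13: queue=[E,F,G,B,D] q_used=1 → run E
t=14: queue=[E,F,G,B,D] q_used=2 → run E
t=15: queue=[E,F,G,B,D] q_used=3 → run E
t=16: queue=[F,G,B,D] q_used=0 → run F
t=17: queue=[F,G,B,D] q_used=1 → run F
t=18: queue=[F,G,B,D] q_used=2 → run F
t=19: queue=[F,G,B,D] q_used=3 → run F
t=20: queue=[G,B,D,F] q_used=0 → run G
t=21: queue=[G,B,D,F] q_used=1 → run G
t=22: queue=[G,B,D,F] q_used=2 → run G
t=23: queue=[G,B,D,F] q_used=3 → run G
t=24: queue=[B,D,F,G] q_used=0 → run B
t=25: queue=[D,F,G] q_used=0 → run D
t=26: queue=[F,G] q_used=0 → run F
t=27: queue=[G] q_used=0 → run G
t=28: queue=[G] q_used=1 → run G
t=29: (idle)
t=30: (idle)
t=31: (idle)
t=32: (idle)
t=33: (idle)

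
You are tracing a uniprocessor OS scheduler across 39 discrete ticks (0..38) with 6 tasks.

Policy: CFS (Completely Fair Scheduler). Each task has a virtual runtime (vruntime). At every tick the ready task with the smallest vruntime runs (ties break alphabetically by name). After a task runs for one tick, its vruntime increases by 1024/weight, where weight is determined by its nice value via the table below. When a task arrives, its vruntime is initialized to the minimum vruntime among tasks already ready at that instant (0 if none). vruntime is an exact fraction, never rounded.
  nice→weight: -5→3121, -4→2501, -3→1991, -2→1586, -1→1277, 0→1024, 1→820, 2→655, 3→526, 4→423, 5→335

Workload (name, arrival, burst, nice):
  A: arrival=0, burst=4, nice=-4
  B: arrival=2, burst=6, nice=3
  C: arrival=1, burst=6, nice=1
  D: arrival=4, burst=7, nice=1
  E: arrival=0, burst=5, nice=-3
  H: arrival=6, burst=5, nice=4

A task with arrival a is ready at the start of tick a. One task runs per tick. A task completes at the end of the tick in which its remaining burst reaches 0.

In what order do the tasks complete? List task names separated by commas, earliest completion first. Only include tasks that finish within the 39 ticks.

t=0: vr[A=0 E=0] → run A
t=1: vr[A=1024/2501 C=0 E=0] → run C
t=2: vr[A=1024/2501 B=0 C=256/205 E=0] → run B
t=3: vr[A=1024/2501 B=512/263 C=256/205 E=0] → run E
t=4: vr[A=1024/2501 B=512/263 C=256/205 D=1024/2501 E=1024/1991] → run A
t=5: vr[A=2048/2501 B=512/263 C=256/205 D=1024/2501 E=1024/1991] → run D
t=6: vr[A=2048/2501 B=512/263 C=256/205 D=20736/12505 E=1024/1991 H=1024/1991] → run E
t=7: vr[A=2048/2501 B=512/263 C=256/205 D=20736/12505 E=2048/1991 H=1024/1991] → run H
t=8: vr[A=2048/2501 B=512/263 C=256/205 D=20736/12505 E=2048/1991 H=2471936/842193] → run A
t=9: vr[A=3072/2501 B=512/263 C=256/205 D=20736/12505 E=2048/1991 H=2471936/842193] → run E
t=10: vr[A=3072/2501 B=512/263 C=256/205 D=20736/12505 E=3072/1991 H=2471936/842193] → run A
t=11: vr[B=512/263 C=256/205 D=20736/12505 E=3072/1991 H=2471936/842193] → run C
t=12: vr[B=512/263 C=512/205 D=20736/12505 E=3072/1991 H=2471936/842193] → run E
t=13: vr[B=512/263 C=512/205 D=20736/12505 E=4096/1991 H=2471936/842193] → run D
t=14: vr[B=512/263 C=512/205 D=36352/12505 E=4096/1991 H=2471936/842193] → run B
t=15: vr[B=1024/263 C=512/205 D=36352/12505 E=4096/1991 H=2471936/842193] → run E
t=16: vr[B=1024/263 C=512/205 D=36352/12505 H=2471936/842193] → run C
t=17: vr[B=1024/263 C=768/205 D=36352/12505 H=2471936/842193] → run D
t=18: vr[B=1024/263 C=768/205 D=51968/12505 H=2471936/842193] → run H
t=19: vr[B=1024/263 C=768/205 D=51968/12505 H=4510720/842193] → run C
t=20: vr[B=1024/263 C=1024/205 D=51968/12505 H=4510720/842193] → run B
t=21: vr[B=1536/263 C=1024/205 D=51968/12505 H=4510720/842193] → run D
t=22: vr[B=1536/263 C=1024/205 D=67584/12505 H=4510720/842193] → run C
t=23: vr[B=1536/263 C=256/41 D=67584/12505 H=4510720/842193] → run H
t=24: vr[B=1536/263 C=256/41 D=67584/12505 H=2183168/280731] → run D
t=25: vr[B=1536/263 C=256/41 D=16640/2501 H=2183168/280731] → run B
t=26: vr[B=2048/263 C=256/41 D=16640/2501 H=2183168/280731] → run C
t=27: vr[B=2048/263 D=16640/2501 H=2183168/280731] → run D
t=28: vr[B=2048/263 D=98816/12505 H=2183168/280731] → run H
t=29: vr[B=2048/263 D=98816/12505 H=8588288/842193] → run B
t=30: vr[B=2560/263 D=98816/12505 H=8588288/842193] → run D
t=31: vr[B=2560/263 H=8588288/842193] → run B
t=32: vr[H=8588288/842193] → run H
t=33: (idle)
t=34: (idle)
t=35: (idle)
t=36: (idle)
t=37: (idle)
t=38: (idle)

completion order = A, E, C, D, B, H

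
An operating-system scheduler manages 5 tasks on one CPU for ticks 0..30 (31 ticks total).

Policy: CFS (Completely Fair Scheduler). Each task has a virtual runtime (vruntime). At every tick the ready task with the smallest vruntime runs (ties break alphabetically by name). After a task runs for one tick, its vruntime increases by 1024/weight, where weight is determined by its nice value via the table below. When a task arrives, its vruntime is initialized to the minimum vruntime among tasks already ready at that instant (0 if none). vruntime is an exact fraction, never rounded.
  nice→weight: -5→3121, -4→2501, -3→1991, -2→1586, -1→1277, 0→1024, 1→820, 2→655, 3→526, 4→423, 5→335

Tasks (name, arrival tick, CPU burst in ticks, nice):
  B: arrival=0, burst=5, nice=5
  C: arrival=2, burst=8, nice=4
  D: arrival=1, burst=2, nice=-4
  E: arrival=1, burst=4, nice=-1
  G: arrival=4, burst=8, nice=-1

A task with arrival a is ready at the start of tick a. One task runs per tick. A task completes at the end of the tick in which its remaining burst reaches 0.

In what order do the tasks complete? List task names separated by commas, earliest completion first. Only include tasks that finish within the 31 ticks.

completion order = D, E, G, B, C

t=0: vr[B=0] → run B
t=1: vr[B=1024/335 D=1024/335 E=1024/335] → run B
t=2: vr[B=2048/335 C=1024/335 D=1024/335 E=1024/335] → run C
t=3: vr[B=2048/335 C=776192/141705 D=1024/335 E=1024/335] → run D
t=4: vr[B=2048/335 C=776192/141705 D=2904064/837835 E=1024/335 G=1024/335] → run E
t=5: vr[B=2048/335 C=776192/141705 D=2904064/837835 E=1650688/427795 G=1024/335] → run G
t=6: vr[B=2048/335 C=776192/141705 D=2904064/837835 E=1650688/427795 G=1650688/427795] → run D
t=7: vr[B=2048/335 C=776192/141705 E=1650688/427795 G=1650688/427795] → run E
t=8: vr[B=2048/335 C=776192/141705 E=1993728/427795 G=1650688/427795] → run G
t=9: vr[B=2048/335 C=776192/141705 E=1993728/427795 G=1993728/427795] → run E
t=10: vr[B=2048/335 C=776192/141705 E=2336768/427795 G=1993728/427795] → run G
t=11: vr[B=2048/335 C=776192/141705 E=2336768/427795 G=2336768/427795] → run E
t=12: vr[B=2048/335 C=776192/141705 G=2336768/427795] → run G
t=13: vr[B=2048/335 C=776192/141705 G=2679808/427795] → run C
t=14: vr[B=2048/335 C=1119232/141705 G=2679808/427795] → run B
t=15: vr[B=3072/335 C=1119232/141705 G=2679808/427795] → run G
t=16: vr[B=3072/335 C=1119232/141705 G=3022848/427795] → run G
t=17: vr[B=3072/335 C=1119232/141705 G=3365888/427795] → run G
t=18: vr[B=3072/335 C=1119232/141705 G=3708928/427795] → run C
t=19: vr[B=3072/335 C=487424/47235 G=3708928/427795] → run G
t=20: vr[B=3072/335 C=487424/47235] → run B
t=21: vr[B=4096/335 C=487424/47235] → run C
t=22: vr[B=4096/335 C=1805312/141705] → run B
t=23: vr[C=1805312/141705] → run C
t=24: vr[C=2148352/141705] → run C
t=25: vr[C=830464/47235] → run C
t=26: vr[C=2834432/141705] → run C
t=27: (idle)
t=28: (idle)
t=29: (idle)
t=30: (idle)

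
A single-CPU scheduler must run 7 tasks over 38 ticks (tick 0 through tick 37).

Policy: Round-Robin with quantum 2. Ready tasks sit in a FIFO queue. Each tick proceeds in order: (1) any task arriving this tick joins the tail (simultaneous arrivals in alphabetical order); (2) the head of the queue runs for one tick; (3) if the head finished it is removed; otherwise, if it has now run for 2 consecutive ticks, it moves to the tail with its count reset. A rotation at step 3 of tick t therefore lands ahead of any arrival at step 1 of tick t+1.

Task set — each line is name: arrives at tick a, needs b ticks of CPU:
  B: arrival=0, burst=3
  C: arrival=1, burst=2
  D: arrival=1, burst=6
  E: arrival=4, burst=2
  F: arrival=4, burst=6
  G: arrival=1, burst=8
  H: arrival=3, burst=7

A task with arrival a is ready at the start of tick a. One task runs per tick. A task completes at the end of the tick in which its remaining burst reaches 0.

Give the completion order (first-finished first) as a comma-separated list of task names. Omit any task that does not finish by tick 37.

t=0: queue=[B] q_used=0 → run B
t=1: queue=[B,C,D,G] q_used=1 → run B
t=2: queue=[C,D,G,B] q_used=0 → run C
t=3: queue=[C,D,G,B,H] q_used=1 → run C
t=4: queue=[D,G,B,H,E,F] q_used=0 → run D
t=5: queue=[D,G,B,H,E,F] q_used=1 → run D
t=6: queue=[G,B,H,E,F,D] q_used=0 → run G
t=7: queue=[G,B,H,E,F,D] q_used=1 → run G
t=8: queue=[B,H,E,F,D,G] q_used=0 → run B
t=9: queue=[H,E,F,D,G] q_used=0 → run H
t=10: queue=[H,E,F,D,G] q_used=1 → run H
t=11: queue=[E,F,D,G,H] q_used=0 → run E
t=12: queue=[E,F,D,G,H] q_used=1 → run E
t=13: queue=[F,D,G,H] q_used=0 → run F
t=14: queue=[F,D,G,H] q_used=1 → run F
t=15: queue=[D,G,H,F] q_used=0 → run D
t=16: queue=[D,G,H,F] q_used=1 → run D
t=17: queue=[G,H,F,D] q_used=0 → run G
t=18: queue=[G,H,F,D] q_used=1 → run G
t=19: queue=[H,F,D,G] q_used=0 → run H
t=20: queue=[H,F,D,G] q_used=1 → run H
t=21: queue=[F,D,G,H] q_used=0 → run F
t=22: queue=[F,D,G,H] q_used=1 → run F
t=23: queue=[D,G,H,F] q_used=0 → run D
t=24: queue=[D,G,H,F] q_used=1 → run D
t=25: queue=[G,H,F] q_used=0 → run G
t=26: queue=[G,H,F] q_used=1 → run G
t=27: queue=[H,F,G] q_used=0 → run H
t=28: queue=[H,F,G] q_used=1 → run H
t=29: queue=[F,G,H] q_used=0 → run F
t=30: queue=[F,G,H] q_used=1 → run F
t=31: queue=[G,H] q_used=0 → run G
t=32: queue=[G,H] q_used=1 → run G
t=33: queue=[H] q_used=0 → run H
t=34: (idle)
t=35: (idle)
t=36: (idle)
t=37: (idle)

completion order = C, B, E, D, F, G, H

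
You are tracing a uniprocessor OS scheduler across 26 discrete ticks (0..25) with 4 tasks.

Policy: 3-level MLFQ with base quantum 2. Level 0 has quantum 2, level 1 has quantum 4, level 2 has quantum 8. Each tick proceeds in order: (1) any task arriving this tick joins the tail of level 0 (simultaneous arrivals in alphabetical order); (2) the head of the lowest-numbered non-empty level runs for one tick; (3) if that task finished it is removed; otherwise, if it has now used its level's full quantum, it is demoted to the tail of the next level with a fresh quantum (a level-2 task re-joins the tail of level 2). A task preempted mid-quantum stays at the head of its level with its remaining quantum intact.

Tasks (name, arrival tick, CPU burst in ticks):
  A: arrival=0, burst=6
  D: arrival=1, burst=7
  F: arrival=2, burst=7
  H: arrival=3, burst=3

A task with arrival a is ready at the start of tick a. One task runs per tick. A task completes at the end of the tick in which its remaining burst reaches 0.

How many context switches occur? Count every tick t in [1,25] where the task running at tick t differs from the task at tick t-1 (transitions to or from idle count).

t=0: L0/L1/L2 = A/-/- → run A
t=1: L0/L1/L2 = AD/-/- → run A
t=2: L0/L1/L2 = DF/A/- → run D
t=3: L0/L1/L2 = DFH/A/- → run D
t=4: L0/L1/L2 = FH/AD/- → run F
t=5: L0/L1/L2 = FH/AD/- → run F
t=6: L0/L1/L2 = H/ADF/- → run H
t=7: L0/L1/L2 = H/ADF/- → run H
t=8: L0/L1/L2 = -/ADFH/- → run A
t=9: L0/L1/L2 = -/ADFH/- → run A
t=10: L0/L1/L2 = -/ADFH/- → run A
t=11: L0/L1/L2 = -/ADFH/- → run A
t=12: L0/L1/L2 = -/DFH/- → run D
t=13: L0/L1/L2 = -/DFH/- → run D
t=14: L0/L1/L2 = -/DFH/- → run D
t=15: L0/L1/L2 = -/DFH/- → run D
t=16: L0/L1/L2 = -/FH/D → run F
t=17: L0/L1/L2 = -/FH/D → run F
t=18: L0/L1/L2 = -/FH/D → run F
t=19: L0/L1/L2 = -/FH/D → run F
t=20: L0/L1/L2 = -/H/DF → run H
t=21: L0/L1/L2 = -/-/DF → run D
t=22: L0/L1/L2 = -/-/F → run F
t=23: (idle)
t=24: (idle)
t=25: (idle)

context switches = 10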